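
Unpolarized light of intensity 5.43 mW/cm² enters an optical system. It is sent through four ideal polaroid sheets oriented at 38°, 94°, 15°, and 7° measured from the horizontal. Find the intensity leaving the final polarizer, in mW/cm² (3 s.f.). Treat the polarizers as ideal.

Unpolarized light through the first polarizer → I₁ = 5.43 mW/cm²/2 = 2.715 mW/cm², polarized at 38°.
I₂ = I₁ · cos²(56°) = 2.715 · 0.3127 = 0.849 mW/cm².
I₃ = I₂ · cos²(79°) = 0.849 · 0.03641 = 0.03091 mW/cm².
I₄ = I₃ · cos²(8°) = 0.03091 · 0.9806 = 0.03031 mW/cm².

I ≈ 0.0303 mW/cm²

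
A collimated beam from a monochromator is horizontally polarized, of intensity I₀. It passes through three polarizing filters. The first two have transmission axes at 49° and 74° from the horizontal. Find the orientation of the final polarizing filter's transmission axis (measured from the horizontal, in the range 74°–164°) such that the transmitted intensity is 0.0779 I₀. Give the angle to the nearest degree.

θ ≈ 136°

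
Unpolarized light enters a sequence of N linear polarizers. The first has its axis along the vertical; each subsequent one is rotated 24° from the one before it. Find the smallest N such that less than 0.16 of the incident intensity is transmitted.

N = 8

First polarizer halves the unpolarized light: factor 1/2.
Each further stage multiplies by cos²(24°) = 0.8346.
After N polarizers: T = 0.5·0.8346^(N−1). Require T < 0.16 ⇒ N−1 > ln(0.16/0.5)/ln(0.8346) = 6.30, so N−1 ≥ 7 and N = 8.
Check: N=8 gives T = 0.141 < 0.16; N=7 gives T = 0.1689.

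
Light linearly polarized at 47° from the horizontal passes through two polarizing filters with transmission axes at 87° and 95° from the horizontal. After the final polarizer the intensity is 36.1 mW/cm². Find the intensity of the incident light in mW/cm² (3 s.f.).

I₀ ≈ 62.7 mW/cm²

I₁ = I₀ cos²(87° − 47°) = I₀ cos²(40°) = 0.5868 I₀.
I₂ = I₁ cos²(95° − 87°) = 0.5868 I₀ · cos²(8°) = 0.5755 I₀.
So 36.1 mW/cm² = 0.5755 I₀, giving I₀ = 36.1/0.5755 = 62.73 mW/cm².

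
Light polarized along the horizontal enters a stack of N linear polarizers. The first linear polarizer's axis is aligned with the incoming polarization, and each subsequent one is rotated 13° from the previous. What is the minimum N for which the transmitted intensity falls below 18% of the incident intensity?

N = 35

First polarizer is aligned with the polarization: full transmission.
Each further stage multiplies by cos²(13°) = 0.9494.
After N polarizers: T = 0.9494^(N−1). Require T < 0.18 ⇒ N−1 > ln(0.18)/ln(0.9494) = 33.02, so N−1 ≥ 34 and N = 35.
Check: N=35 gives T = 0.1711 < 0.18; N=34 gives T = 0.1802.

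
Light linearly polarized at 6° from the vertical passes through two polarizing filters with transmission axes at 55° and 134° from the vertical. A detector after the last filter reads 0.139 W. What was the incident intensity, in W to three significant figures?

I₁ = I₀ cos²(55° − 6°) = I₀ cos²(49°) = 0.4304 I₀.
I₂ = I₁ cos²(134° − 55°) = 0.4304 I₀ · cos²(79°) = 0.01567 I₀.
So 0.139 W = 0.01567 I₀, giving I₀ = 0.139/0.01567 = 8.87 W.

I₀ ≈ 8.87 W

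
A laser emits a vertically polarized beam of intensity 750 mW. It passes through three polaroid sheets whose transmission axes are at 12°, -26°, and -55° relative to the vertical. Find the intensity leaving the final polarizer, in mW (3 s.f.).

I ≈ 341 mW

By Malus's law, I₁ = 750 mW · cos²(12°) = 717.6 mW.
I₂ = I₁ · cos²(38°) = 717.6 · 0.621 = 445.6 mW.
I₃ = I₂ · cos²(29°) = 445.6 · 0.765 = 340.9 mW.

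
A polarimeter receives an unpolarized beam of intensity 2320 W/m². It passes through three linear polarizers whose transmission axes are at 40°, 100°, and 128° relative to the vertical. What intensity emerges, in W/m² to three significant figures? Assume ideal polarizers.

Unpolarized light through the first polarizer → I₁ = 2320 W/m²/2 = 1160 W/m², polarized at 40°.
I₂ = I₁ · cos²(60°) = 1160 · 0.25 = 290 W/m².
I₃ = I₂ · cos²(28°) = 290 · 0.7796 = 226.1 W/m².

I ≈ 226 W/m²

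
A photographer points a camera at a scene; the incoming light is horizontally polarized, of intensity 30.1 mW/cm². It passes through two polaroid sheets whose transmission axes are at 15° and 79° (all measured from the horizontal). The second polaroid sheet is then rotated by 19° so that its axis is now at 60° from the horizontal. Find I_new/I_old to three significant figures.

I_new/I_old ≈ 2.60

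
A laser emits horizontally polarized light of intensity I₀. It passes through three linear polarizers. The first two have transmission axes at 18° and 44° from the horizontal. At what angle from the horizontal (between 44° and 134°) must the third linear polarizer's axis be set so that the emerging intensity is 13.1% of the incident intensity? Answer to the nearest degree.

I₁ = I₀ cos²(18° − 0°) = I₀ cos²(18°) = 0.9045 I₀.
I₂ = I₁ cos²(44° − 18°) = 0.9045 I₀ · cos²(26°) = 0.7307 I₀.
Need I₃/I₀ = 0.131, so cos²(θ − 44°) = 0.131 / 0.7307 = 0.1793.
θ − 44° = arccos(√0.1793) = 64.9°, giving θ ≈ 44 + 64.9 = 108.9°.

θ ≈ 109°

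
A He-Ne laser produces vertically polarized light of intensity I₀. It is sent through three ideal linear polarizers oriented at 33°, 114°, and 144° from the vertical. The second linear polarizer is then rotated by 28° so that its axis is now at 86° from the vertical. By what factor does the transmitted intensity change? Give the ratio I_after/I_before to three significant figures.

I_new/I_old ≈ 5.54

Before rotation:
By Malus's law, I₁ = I₀ cos²(33° − 0°) = I₀ cos²(33°) = 0.7034 I₀.
I₂ = I₁ cos²(114° − 33°) = 0.7034 I₀ · cos²(81°) = 0.01721 I₀.
I₃ = I₂ cos²(144° − 114°) = 0.01721 I₀ · cos²(30°) = 0.01291 I₀.
After rotation:
I₁ = I₀ cos²(33° − 0°) = I₀ cos²(33°) = 0.7034 I₀.
I₂ = I₁ cos²(86° − 33°) = 0.7034 I₀ · cos²(53°) = 0.2547 I₀.
I₃ = I₂ cos²(144° − 86°) = 0.2547 I₀ · cos²(58°) = 0.07154 I₀.
Ratio = 0.07154 / 0.01291 = 5.541.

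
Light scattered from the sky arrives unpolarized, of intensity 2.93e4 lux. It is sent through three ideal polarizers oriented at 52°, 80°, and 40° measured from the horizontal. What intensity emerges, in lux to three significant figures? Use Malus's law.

Unpolarized light through the first polarizer → I₁ = 2.93e4 lux/2 = 1.465e+04 lux, polarized at 52°.
I₂ = I₁ · cos²(28°) = 1.465e+04 · 0.7796 = 1.142e+04 lux.
I₃ = I₂ · cos²(40°) = 1.142e+04 · 0.5868 = 6702 lux.

I ≈ 6700 lux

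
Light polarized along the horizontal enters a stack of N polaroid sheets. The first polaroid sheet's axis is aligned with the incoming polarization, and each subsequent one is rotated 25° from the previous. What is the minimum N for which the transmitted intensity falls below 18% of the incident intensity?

N = 10

First polarizer is aligned with the polarization: full transmission.
Each further stage multiplies by cos²(25°) = 0.8214.
After N polarizers: T = 0.8214^(N−1). Require T < 0.18 ⇒ N−1 > ln(0.18)/ln(0.8214) = 8.72, so N−1 ≥ 9 and N = 10.
Check: N=10 gives T = 0.1702 < 0.18; N=9 gives T = 0.2072.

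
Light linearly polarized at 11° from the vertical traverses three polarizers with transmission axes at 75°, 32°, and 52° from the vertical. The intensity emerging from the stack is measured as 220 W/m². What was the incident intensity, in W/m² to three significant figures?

I₀ ≈ 2420 W/m²

By Malus's law, I₁ = I₀ cos²(75° − 11°) = I₀ cos²(64°) = 0.1922 I₀.
I₂ = I₁ cos²(32° − 75°) = 0.1922 I₀ · cos²(43°) = 0.1028 I₀.
I₃ = I₂ cos²(52° − 32°) = 0.1028 I₀ · cos²(20°) = 0.09076 I₀.
So 220 W/m² = 0.09076 I₀, giving I₀ = 220/0.09076 = 2424 W/m².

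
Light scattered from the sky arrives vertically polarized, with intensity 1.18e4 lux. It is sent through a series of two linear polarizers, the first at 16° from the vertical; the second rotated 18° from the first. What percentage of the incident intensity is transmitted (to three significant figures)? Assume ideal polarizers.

I₁ = 1.18e4 lux · cos²(16°) = 1.09e+04 lux.
I₂ = I₁ · cos²(18°) = 1.09e+04 · 0.9045 = 9862 lux.
That is 83.58% of the incident intensity.

≈ 83.6%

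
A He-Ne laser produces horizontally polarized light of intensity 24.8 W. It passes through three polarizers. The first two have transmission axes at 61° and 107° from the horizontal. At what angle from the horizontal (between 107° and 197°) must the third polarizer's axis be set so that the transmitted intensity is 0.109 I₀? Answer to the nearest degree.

By Malus's law, I₁ = I₀ cos²(61° − 0°) = I₀ cos²(61°) = 0.235 I₀.
I₂ = I₁ cos²(107° − 61°) = 0.235 I₀ · cos²(46°) = 0.1134 I₀.
Need I₃/I₀ = 0.109, so cos²(θ − 107°) = 0.109 / 0.1134 = 0.961.
θ − 107° = arccos(√0.961) = 11.4°, giving θ ≈ 107 + 11.4 = 118.4°.

θ ≈ 118°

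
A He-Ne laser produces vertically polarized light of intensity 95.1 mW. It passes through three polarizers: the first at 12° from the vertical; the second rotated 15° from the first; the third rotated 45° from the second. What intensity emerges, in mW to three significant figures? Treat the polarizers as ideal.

I₁ = 95.1 mW · cos²(12°) = 90.99 mW.
I₂ = I₁ · cos²(15°) = 90.99 · 0.933 = 84.89 mW.
I₃ = I₂ · cos²(45°) = 84.89 · 0.5 = 42.45 mW.

I ≈ 42.4 mW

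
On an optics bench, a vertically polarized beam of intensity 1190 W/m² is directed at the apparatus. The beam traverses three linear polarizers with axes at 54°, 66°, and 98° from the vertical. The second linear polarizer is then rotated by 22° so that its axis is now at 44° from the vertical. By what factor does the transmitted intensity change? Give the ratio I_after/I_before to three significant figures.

I_new/I_old ≈ 0.487

Before rotation:
I₁ = I₀ cos²(54° − 0°) = I₀ cos²(54°) = 0.3455 I₀.
I₂ = I₁ cos²(66° − 54°) = 0.3455 I₀ · cos²(12°) = 0.3306 I₀.
I₃ = I₂ cos²(98° − 66°) = 0.3306 I₀ · cos²(32°) = 0.2377 I₀.
After rotation:
I₁ = I₀ cos²(54° − 0°) = I₀ cos²(54°) = 0.3455 I₀.
I₂ = I₁ cos²(44° − 54°) = 0.3455 I₀ · cos²(10°) = 0.3351 I₀.
I₃ = I₂ cos²(98° − 44°) = 0.3351 I₀ · cos²(54°) = 0.1158 I₀.
Ratio = 0.1158 / 0.2377 = 0.487.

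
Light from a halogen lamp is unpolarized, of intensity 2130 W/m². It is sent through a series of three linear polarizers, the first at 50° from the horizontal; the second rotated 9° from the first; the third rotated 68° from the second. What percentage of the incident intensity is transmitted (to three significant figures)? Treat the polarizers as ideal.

Unpolarized light through the first polarizer → I₁ = 2130 W/m²/2 = 1065 W/m², polarized at 50°.
I₂ = I₁ · cos²(9°) = 1065 · 0.9755 = 1039 W/m².
I₃ = I₂ · cos²(68°) = 1039 · 0.1403 = 145.8 W/m².
That is 6.845% of the incident intensity.

≈ 6.84%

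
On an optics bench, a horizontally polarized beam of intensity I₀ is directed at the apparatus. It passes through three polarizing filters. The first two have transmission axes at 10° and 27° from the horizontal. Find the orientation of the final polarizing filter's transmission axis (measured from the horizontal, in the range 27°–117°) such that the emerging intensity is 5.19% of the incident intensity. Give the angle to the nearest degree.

I₁ = I₀ cos²(10° − 0°) = I₀ cos²(10°) = 0.9698 I₀.
I₂ = I₁ cos²(27° − 10°) = 0.9698 I₀ · cos²(17°) = 0.8869 I₀.
Need I₃/I₀ = 0.0519, so cos²(θ − 27°) = 0.0519 / 0.8869 = 0.05852.
θ − 27° = arccos(√0.05852) = 76.0°, giving θ ≈ 27 + 76.0 = 103.0°.

θ ≈ 103°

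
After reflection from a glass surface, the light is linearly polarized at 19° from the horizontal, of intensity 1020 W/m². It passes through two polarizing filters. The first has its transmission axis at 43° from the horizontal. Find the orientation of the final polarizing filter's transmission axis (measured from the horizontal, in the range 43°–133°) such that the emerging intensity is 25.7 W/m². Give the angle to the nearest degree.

I₁ = I₀ cos²(43° − 19°) = I₀ cos²(24°) = 0.8346 I₀.
Target fraction: 25.7 / 1020 W/m² = 0.0252 of I₀.
Need I₂/I₀ = 0.0252, so cos²(θ − 43°) = 0.0252 / 0.8346 = 0.03019.
θ − 43° = arccos(√0.03019) = 80.0°, giving θ ≈ 43 + 80.0 = 123.0°.

θ ≈ 123°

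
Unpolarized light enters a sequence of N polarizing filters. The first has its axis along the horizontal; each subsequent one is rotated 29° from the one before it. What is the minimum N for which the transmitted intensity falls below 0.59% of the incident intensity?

N = 18

First polarizer halves the unpolarized light: factor 1/2.
Each further stage multiplies by cos²(29°) = 0.765.
After N polarizers: T = 0.5·0.765^(N−1). Require T < 0.0059 ⇒ N−1 > ln(0.0059/0.5)/ln(0.765) = 16.57, so N−1 ≥ 17 and N = 18.
Check: N=18 gives T = 0.005258 < 0.0059; N=17 gives T = 0.006874.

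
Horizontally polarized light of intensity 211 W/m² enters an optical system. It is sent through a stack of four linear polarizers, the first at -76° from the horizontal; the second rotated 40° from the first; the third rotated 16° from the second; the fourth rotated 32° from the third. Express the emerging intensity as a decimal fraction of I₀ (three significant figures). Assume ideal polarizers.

I₁ = 211 W/m² · cos²(76°) = 12.35 W/m².
I₂ = I₁ · cos²(40°) = 12.35 · 0.5868 = 7.247 W/m².
I₃ = I₂ · cos²(16°) = 7.247 · 0.924 = 6.696 W/m².
I₄ = I₃ · cos²(32°) = 6.696 · 0.7192 = 4.816 W/m².
Transmitted fraction = 0.02282.

I/I₀ ≈ 0.0228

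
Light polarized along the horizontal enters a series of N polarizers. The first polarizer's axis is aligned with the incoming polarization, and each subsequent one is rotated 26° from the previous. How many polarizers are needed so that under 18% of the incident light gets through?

N = 10

First polarizer is aligned with the polarization: full transmission.
Each further stage multiplies by cos²(26°) = 0.8078.
After N polarizers: T = 0.8078^(N−1). Require T < 0.18 ⇒ N−1 > ln(0.18)/ln(0.8078) = 8.04, so N−1 ≥ 9 and N = 10.
Check: N=10 gives T = 0.1465 < 0.18; N=9 gives T = 0.1814.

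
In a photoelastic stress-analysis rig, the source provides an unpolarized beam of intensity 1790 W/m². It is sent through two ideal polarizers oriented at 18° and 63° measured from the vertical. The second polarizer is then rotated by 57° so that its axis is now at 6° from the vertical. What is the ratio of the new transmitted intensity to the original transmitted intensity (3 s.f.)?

I_new/I_old ≈ 1.91

Before rotation:
Unpolarized light through the first polarizer → I₁ = ½ I₀, now polarized at 18°.
I₂ = I₁ cos²(63° − 18°) = 0.5 I₀ · cos²(45°) = 0.25 I₀.
After rotation:
Unpolarized light through the first polarizer → I₁ = ½ I₀, now polarized at 18°.
I₂ = I₁ cos²(6° − 18°) = 0.5 I₀ · cos²(12°) = 0.4784 I₀.
Ratio = 0.4784 / 0.25 = 1.914.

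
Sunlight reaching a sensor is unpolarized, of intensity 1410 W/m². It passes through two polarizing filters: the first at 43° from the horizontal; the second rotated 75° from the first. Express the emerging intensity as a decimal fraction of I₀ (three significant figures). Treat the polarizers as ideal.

I/I₀ ≈ 0.0335

Unpolarized light through the first polarizer → I₁ = 1410 W/m²/2 = 705 W/m², polarized at 43°.
I₂ = I₁ · cos²(75°) = 705 · 0.06699 = 47.23 W/m².
Transmitted fraction = 0.03349.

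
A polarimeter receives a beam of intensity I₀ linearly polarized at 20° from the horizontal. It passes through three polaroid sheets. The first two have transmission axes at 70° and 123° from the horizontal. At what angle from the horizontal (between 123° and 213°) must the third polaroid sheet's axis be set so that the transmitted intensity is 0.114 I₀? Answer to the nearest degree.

By Malus's law, I₁ = I₀ cos²(70° − 20°) = I₀ cos²(50°) = 0.4132 I₀.
I₂ = I₁ cos²(123° − 70°) = 0.4132 I₀ · cos²(53°) = 0.1496 I₀.
Need I₃/I₀ = 0.114, so cos²(θ − 123°) = 0.114 / 0.1496 = 0.7618.
θ − 123° = arccos(√0.7618) = 29.2°, giving θ ≈ 123 + 29.2 = 152.2°.

θ ≈ 152°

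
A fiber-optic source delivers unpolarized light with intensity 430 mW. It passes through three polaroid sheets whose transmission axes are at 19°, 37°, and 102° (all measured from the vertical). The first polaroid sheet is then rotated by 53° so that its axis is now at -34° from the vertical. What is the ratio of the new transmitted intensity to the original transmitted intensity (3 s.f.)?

I_new/I_old ≈ 0.117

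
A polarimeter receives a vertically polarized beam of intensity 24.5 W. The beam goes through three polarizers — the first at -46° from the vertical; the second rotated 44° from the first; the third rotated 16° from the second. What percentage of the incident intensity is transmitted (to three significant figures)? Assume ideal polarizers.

By Malus's law, I₁ = 24.5 W · cos²(46°) = 11.82 W.
I₂ = I₁ · cos²(44°) = 11.82 · 0.5174 = 6.118 W.
I₃ = I₂ · cos²(16°) = 6.118 · 0.924 = 5.653 W.
That is 23.07% of the incident intensity.

≈ 23.1%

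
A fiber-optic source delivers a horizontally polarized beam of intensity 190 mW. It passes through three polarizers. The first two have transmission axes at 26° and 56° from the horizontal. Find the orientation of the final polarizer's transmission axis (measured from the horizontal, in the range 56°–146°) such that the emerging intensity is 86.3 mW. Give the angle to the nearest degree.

I₁ = I₀ cos²(26° − 0°) = I₀ cos²(26°) = 0.8078 I₀.
I₂ = I₁ cos²(56° − 26°) = 0.8078 I₀ · cos²(30°) = 0.6059 I₀.
Target fraction: 86.3 / 190 mW = 0.4542 of I₀.
Need I₃/I₀ = 0.4542, so cos²(θ − 56°) = 0.4542 / 0.6059 = 0.7497.
θ − 56° = arccos(√0.7497) = 30.0°, giving θ ≈ 56 + 30.0 = 86.0°.

θ ≈ 86°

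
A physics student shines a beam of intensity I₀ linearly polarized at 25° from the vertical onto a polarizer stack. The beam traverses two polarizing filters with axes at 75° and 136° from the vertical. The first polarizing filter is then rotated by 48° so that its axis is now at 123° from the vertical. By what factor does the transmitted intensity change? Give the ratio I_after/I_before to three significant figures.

Before rotation:
By Malus's law, I₁ = I₀ cos²(75° − 25°) = I₀ cos²(50°) = 0.4132 I₀.
I₂ = I₁ cos²(136° − 75°) = 0.4132 I₀ · cos²(61°) = 0.09711 I₀.
After rotation:
I₁ = I₀ cos²(123° − 25°) = I₀ cos²(82°) = 0.01937 I₀.
I₂ = I₁ cos²(136° − 123°) = 0.01937 I₀ · cos²(13°) = 0.01839 I₀.
Ratio = 0.01839 / 0.09711 = 0.1894.

I_new/I_old ≈ 0.189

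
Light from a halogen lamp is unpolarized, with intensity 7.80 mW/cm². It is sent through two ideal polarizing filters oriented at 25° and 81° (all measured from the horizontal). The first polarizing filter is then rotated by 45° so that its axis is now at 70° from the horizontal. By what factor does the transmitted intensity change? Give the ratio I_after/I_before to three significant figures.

I_new/I_old ≈ 3.08

Before rotation:
Unpolarized light through the first polarizer → I₁ = ½ I₀, now polarized at 25°.
I₂ = I₁ cos²(81° − 25°) = 0.5 I₀ · cos²(56°) = 0.1563 I₀.
After rotation:
Unpolarized light through the first polarizer → I₁ = ½ I₀, now polarized at 70°.
I₂ = I₁ cos²(81° − 70°) = 0.5 I₀ · cos²(11°) = 0.4818 I₀.
Ratio = 0.4818 / 0.1563 = 3.082.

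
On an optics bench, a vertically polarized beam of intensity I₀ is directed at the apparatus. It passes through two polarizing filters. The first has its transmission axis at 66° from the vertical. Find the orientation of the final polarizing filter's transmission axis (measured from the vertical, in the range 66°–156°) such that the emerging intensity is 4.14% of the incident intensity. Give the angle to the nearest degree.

By Malus's law, I₁ = I₀ cos²(66° − 0°) = I₀ cos²(66°) = 0.1654 I₀.
Need I₂/I₀ = 0.0414, so cos²(θ − 66°) = 0.0414 / 0.1654 = 0.2502.
θ − 66° = arccos(√0.2502) = 60.0°, giving θ ≈ 66 + 60.0 = 126.0°.

θ ≈ 126°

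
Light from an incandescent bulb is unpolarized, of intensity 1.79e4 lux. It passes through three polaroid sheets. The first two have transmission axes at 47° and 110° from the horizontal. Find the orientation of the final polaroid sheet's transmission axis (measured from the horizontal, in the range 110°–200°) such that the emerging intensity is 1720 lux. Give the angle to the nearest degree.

θ ≈ 125°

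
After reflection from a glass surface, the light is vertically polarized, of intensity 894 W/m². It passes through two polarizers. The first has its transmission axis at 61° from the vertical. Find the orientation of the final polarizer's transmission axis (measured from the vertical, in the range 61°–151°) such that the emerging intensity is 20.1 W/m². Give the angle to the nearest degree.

I₁ = I₀ cos²(61° − 0°) = I₀ cos²(61°) = 0.235 I₀.
Target fraction: 20.1 / 894 W/m² = 0.02248 of I₀.
Need I₂/I₀ = 0.02248, so cos²(θ − 61°) = 0.02248 / 0.235 = 0.09566.
θ − 61° = arccos(√0.09566) = 72.0°, giving θ ≈ 61 + 72.0 = 133.0°.

θ ≈ 133°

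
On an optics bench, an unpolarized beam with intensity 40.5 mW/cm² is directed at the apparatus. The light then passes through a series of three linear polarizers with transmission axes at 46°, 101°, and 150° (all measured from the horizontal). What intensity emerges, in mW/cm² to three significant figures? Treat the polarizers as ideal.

Unpolarized light through the first polarizer → I₁ = 40.5 mW/cm²/2 = 20.25 mW/cm², polarized at 46°.
I₂ = I₁ · cos²(55°) = 20.25 · 0.329 = 6.662 mW/cm².
I₃ = I₂ · cos²(49°) = 6.662 · 0.4304 = 2.867 mW/cm².

I ≈ 2.87 mW/cm²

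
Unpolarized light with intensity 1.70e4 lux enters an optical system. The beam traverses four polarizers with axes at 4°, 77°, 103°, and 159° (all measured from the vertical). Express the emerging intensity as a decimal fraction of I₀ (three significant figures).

I/I₀ ≈ 0.0108

Unpolarized light through the first polarizer → I₁ = 1.70e4 lux/2 = 8500 lux, polarized at 4°.
I₂ = I₁ · cos²(73°) = 8500 · 0.08548 = 726.6 lux.
I₃ = I₂ · cos²(26°) = 726.6 · 0.8078 = 587 lux.
I₄ = I₃ · cos²(56°) = 587 · 0.3127 = 183.5 lux.
Transmitted fraction = 0.0108.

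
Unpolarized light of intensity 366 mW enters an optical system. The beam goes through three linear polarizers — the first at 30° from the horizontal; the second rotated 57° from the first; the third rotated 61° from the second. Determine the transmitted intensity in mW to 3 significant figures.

I ≈ 12.8 mW

Unpolarized light through the first polarizer → I₁ = 366 mW/2 = 183 mW, polarized at 30°.
I₂ = I₁ · cos²(57°) = 183 · 0.2966 = 54.28 mW.
I₃ = I₂ · cos²(61°) = 54.28 · 0.235 = 12.76 mW.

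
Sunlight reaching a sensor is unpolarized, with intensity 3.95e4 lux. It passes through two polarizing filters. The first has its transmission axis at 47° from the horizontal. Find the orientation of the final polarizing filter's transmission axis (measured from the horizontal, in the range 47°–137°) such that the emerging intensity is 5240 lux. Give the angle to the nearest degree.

θ ≈ 106°

Unpolarized light through the first polarizer → I₁ = ½ I₀, now polarized at 47°.
Target fraction: 5240 / 3.95e4 lux = 0.1327 of I₀.
Need I₂/I₀ = 0.1327, so cos²(θ − 47°) = 0.1327 / 0.5 = 0.2653.
θ − 47° = arccos(√0.2653) = 59.0°, giving θ ≈ 47 + 59.0 = 106.0°.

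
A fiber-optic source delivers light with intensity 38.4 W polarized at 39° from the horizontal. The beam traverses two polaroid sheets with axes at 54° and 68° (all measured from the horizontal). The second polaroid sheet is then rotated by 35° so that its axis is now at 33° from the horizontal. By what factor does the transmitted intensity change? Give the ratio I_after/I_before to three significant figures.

I_new/I_old ≈ 0.926

Before rotation:
I₁ = I₀ cos²(54° − 39°) = I₀ cos²(15°) = 0.933 I₀.
I₂ = I₁ cos²(68° − 54°) = 0.933 I₀ · cos²(14°) = 0.8784 I₀.
After rotation:
I₁ = I₀ cos²(54° − 39°) = I₀ cos²(15°) = 0.933 I₀.
I₂ = I₁ cos²(33° − 54°) = 0.933 I₀ · cos²(21°) = 0.8132 I₀.
Ratio = 0.8132 / 0.8784 = 0.9258.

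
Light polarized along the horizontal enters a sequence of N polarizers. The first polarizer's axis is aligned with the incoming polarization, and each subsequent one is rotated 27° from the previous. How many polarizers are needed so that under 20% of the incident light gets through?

N = 8

First polarizer is aligned with the polarization: full transmission.
Each further stage multiplies by cos²(27°) = 0.7939.
After N polarizers: T = 0.7939^(N−1). Require T < 0.20 ⇒ N−1 > ln(0.20)/ln(0.7939) = 6.97, so N−1 ≥ 7 and N = 8.
Check: N=8 gives T = 0.1988 < 0.20; N=7 gives T = 0.2504.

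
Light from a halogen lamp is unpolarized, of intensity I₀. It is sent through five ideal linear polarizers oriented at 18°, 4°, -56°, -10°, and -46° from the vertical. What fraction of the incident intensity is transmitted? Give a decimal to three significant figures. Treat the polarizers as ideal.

Unpolarized light through the first polarizer → I₁ = ½ I₀, now polarized at 18°.
I₂ = I₁ cos²(4° − 18°) = 0.5 I₀ · cos²(14°) = 0.4707 I₀.
I₃ = I₂ cos²(-56° − 4°) = 0.4707 I₀ · cos²(60°) = 0.1177 I₀.
I₄ = I₃ cos²(-10° + 56°) = 0.1177 I₀ · cos²(46°) = 0.05679 I₀.
I₅ = I₄ cos²(-46° + 10°) = 0.05679 I₀ · cos²(36°) = 0.03717 I₀.
Transmitted fraction = 0.03717.

≈ 0.0372 I₀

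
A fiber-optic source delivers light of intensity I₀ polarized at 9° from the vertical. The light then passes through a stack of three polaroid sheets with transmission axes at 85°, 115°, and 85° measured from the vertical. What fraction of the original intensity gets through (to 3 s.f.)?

I₁ = I₀ cos²(85° − 9°) = I₀ cos²(76°) = 0.05853 I₀.
I₂ = I₁ cos²(115° − 85°) = 0.05853 I₀ · cos²(30°) = 0.04389 I₀.
I₃ = I₂ cos²(85° − 115°) = 0.04389 I₀ · cos²(30°) = 0.03292 I₀.
Transmitted fraction = 0.03292.

≈ 0.0329 I₀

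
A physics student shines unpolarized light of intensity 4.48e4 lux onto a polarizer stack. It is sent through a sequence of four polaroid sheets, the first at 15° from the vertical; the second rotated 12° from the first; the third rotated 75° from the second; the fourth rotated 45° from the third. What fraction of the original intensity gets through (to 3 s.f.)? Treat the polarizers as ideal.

Unpolarized light through the first polarizer → I₁ = 4.48e4 lux/2 = 2.24e+04 lux, polarized at 15°.
I₂ = I₁ · cos²(12°) = 2.24e+04 · 0.9568 = 2.143e+04 lux.
I₃ = I₂ · cos²(75°) = 2.143e+04 · 0.06699 = 1436 lux.
I₄ = I₃ · cos²(45°) = 1436 · 0.5 = 717.8 lux.
Transmitted fraction = 0.01602.

I/I₀ ≈ 0.0160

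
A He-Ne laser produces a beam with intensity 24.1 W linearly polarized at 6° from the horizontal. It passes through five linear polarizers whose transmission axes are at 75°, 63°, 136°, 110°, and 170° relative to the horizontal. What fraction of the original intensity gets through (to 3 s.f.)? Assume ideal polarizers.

I₁ = 24.1 W · cos²(69°) = 3.095 W.
I₂ = I₁ · cos²(12°) = 3.095 · 0.9568 = 2.961 W.
I₃ = I₂ · cos²(73°) = 2.961 · 0.08548 = 0.2531 W.
I₄ = I₃ · cos²(26°) = 0.2531 · 0.8078 = 0.2045 W.
I₅ = I₄ · cos²(60°) = 0.2045 · 0.25 = 0.05112 W.
Transmitted fraction = 0.002121.

I/I₀ ≈ 0.00212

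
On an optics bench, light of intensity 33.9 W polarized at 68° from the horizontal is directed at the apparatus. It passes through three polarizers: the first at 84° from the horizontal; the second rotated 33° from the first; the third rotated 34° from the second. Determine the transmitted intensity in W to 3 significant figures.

I ≈ 15.1 W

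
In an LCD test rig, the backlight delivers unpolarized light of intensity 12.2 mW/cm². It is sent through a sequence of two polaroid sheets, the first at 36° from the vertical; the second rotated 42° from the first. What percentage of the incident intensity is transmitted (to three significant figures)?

Unpolarized light through the first polarizer → I₁ = 12.2 mW/cm²/2 = 6.1 mW/cm², polarized at 36°.
I₂ = I₁ · cos²(42°) = 6.1 · 0.5523 = 3.369 mW/cm².
That is 27.61% of the incident intensity.

≈ 27.6%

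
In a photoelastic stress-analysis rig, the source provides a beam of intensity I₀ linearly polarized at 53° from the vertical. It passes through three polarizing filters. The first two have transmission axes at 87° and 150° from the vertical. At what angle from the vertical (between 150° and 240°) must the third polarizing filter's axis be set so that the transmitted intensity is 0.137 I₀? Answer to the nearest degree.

θ ≈ 160°

By Malus's law, I₁ = I₀ cos²(87° − 53°) = I₀ cos²(34°) = 0.6873 I₀.
I₂ = I₁ cos²(150° − 87°) = 0.6873 I₀ · cos²(63°) = 0.1417 I₀.
Need I₃/I₀ = 0.137, so cos²(θ − 150°) = 0.137 / 0.1417 = 0.9671.
θ − 150° = arccos(√0.9671) = 10.4°, giving θ ≈ 150 + 10.4 = 160.4°.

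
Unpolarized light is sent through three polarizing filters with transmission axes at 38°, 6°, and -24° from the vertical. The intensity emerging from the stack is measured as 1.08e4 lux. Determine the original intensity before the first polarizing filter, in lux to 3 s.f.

I₀ ≈ 4.00e4 lux

Unpolarized light through the first polarizer → I₁ = ½ I₀, now polarized at 38°.
I₂ = I₁ cos²(6° − 38°) = 0.5 I₀ · cos²(32°) = 0.3596 I₀.
I₃ = I₂ cos²(-24° − 6°) = 0.3596 I₀ · cos²(30°) = 0.2697 I₀.
So 1.08e4 lux = 0.2697 I₀, giving I₀ = 1.08e4/0.2697 = 4.005e+04 lux.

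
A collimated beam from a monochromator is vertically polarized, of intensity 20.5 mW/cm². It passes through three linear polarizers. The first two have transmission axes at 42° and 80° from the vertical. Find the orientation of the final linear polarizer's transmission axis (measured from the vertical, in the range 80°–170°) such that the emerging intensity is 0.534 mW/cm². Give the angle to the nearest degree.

I₁ = I₀ cos²(42° − 0°) = I₀ cos²(42°) = 0.5523 I₀.
I₂ = I₁ cos²(80° − 42°) = 0.5523 I₀ · cos²(38°) = 0.3429 I₀.
Target fraction: 0.534 / 20.5 mW/cm² = 0.02605 of I₀.
Need I₃/I₀ = 0.02605, so cos²(θ − 80°) = 0.02605 / 0.3429 = 0.07596.
θ − 80° = arccos(√0.07596) = 74.0°, giving θ ≈ 80 + 74.0 = 154.0°.

θ ≈ 154°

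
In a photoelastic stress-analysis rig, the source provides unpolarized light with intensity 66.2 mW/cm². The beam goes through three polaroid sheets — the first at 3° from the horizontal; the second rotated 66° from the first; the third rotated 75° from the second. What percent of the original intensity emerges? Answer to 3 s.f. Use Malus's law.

≈ 0.554%

Unpolarized light through the first polarizer → I₁ = 66.2 mW/cm²/2 = 33.1 mW/cm², polarized at 3°.
I₂ = I₁ · cos²(66°) = 33.1 · 0.1654 = 5.476 mW/cm².
I₃ = I₂ · cos²(75°) = 5.476 · 0.06699 = 0.3668 mW/cm².
That is 0.5541% of the incident intensity.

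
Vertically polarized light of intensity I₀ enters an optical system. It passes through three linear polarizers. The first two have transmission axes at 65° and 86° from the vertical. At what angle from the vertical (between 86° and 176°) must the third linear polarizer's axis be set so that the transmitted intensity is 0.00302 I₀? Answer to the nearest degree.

θ ≈ 168°

I₁ = I₀ cos²(65° − 0°) = I₀ cos²(65°) = 0.1786 I₀.
I₂ = I₁ cos²(86° − 65°) = 0.1786 I₀ · cos²(21°) = 0.1557 I₀.
Need I₃/I₀ = 0.00302, so cos²(θ − 86°) = 0.00302 / 0.1557 = 0.0194.
θ − 86° = arccos(√0.0194) = 82.0°, giving θ ≈ 86 + 82.0 = 168.0°.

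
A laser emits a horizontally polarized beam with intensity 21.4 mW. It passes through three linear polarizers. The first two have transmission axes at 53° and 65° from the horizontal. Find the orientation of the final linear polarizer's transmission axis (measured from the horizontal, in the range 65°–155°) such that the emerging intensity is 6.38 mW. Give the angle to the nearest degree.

θ ≈ 87°

By Malus's law, I₁ = I₀ cos²(53° − 0°) = I₀ cos²(53°) = 0.3622 I₀.
I₂ = I₁ cos²(65° − 53°) = 0.3622 I₀ · cos²(12°) = 0.3465 I₀.
Target fraction: 6.38 / 21.4 mW = 0.2981 of I₀.
Need I₃/I₀ = 0.2981, so cos²(θ − 65°) = 0.2981 / 0.3465 = 0.8603.
θ − 65° = arccos(√0.8603) = 21.9°, giving θ ≈ 65 + 21.9 = 86.9°.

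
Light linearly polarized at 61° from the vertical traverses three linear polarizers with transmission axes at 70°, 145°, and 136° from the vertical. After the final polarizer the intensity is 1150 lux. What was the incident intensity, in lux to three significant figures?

By Malus's law, I₁ = I₀ cos²(70° − 61°) = I₀ cos²(9°) = 0.9755 I₀.
I₂ = I₁ cos²(145° − 70°) = 0.9755 I₀ · cos²(75°) = 0.06535 I₀.
I₃ = I₂ cos²(136° − 145°) = 0.06535 I₀ · cos²(9°) = 0.06375 I₀.
So 1150 lux = 0.06375 I₀, giving I₀ = 1150/0.06375 = 1.804e+04 lux.

I₀ ≈ 1.80e4 lux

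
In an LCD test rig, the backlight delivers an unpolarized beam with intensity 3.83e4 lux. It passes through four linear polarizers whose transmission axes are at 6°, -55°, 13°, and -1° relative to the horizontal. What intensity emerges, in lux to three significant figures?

I ≈ 595 lux

Unpolarized light through the first polarizer → I₁ = 3.83e4 lux/2 = 1.915e+04 lux, polarized at 6°.
I₂ = I₁ · cos²(61°) = 1.915e+04 · 0.235 = 4501 lux.
I₃ = I₂ · cos²(68°) = 4501 · 0.1403 = 631.6 lux.
I₄ = I₃ · cos²(14°) = 631.6 · 0.9415 = 594.7 lux.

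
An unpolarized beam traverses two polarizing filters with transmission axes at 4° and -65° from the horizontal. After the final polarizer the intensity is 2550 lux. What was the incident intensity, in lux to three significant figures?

I₀ ≈ 3.97e4 lux

Unpolarized light through the first polarizer → I₁ = ½ I₀, now polarized at 4°.
I₂ = I₁ cos²(-65° − 4°) = 0.5 I₀ · cos²(69°) = 0.06421 I₀.
So 2550 lux = 0.06421 I₀, giving I₀ = 2550/0.06421 = 3.971e+04 lux.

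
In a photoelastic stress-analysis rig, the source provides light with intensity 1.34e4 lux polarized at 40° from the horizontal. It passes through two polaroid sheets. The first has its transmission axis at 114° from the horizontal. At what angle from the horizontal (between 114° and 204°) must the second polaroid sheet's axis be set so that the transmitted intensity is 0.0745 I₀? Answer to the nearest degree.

θ ≈ 122°

I₁ = I₀ cos²(114° − 40°) = I₀ cos²(74°) = 0.07598 I₀.
Need I₂/I₀ = 0.0745, so cos²(θ − 114°) = 0.0745 / 0.07598 = 0.9806.
θ − 114° = arccos(√0.9806) = 8.0°, giving θ ≈ 114 + 8.0 = 122.0°.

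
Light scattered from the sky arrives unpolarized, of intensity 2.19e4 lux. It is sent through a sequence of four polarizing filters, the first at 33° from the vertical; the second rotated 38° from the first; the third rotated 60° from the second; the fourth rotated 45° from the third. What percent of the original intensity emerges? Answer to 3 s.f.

Unpolarized light through the first polarizer → I₁ = 2.19e4 lux/2 = 1.095e+04 lux, polarized at 33°.
I₂ = I₁ · cos²(38°) = 1.095e+04 · 0.621 = 6800 lux.
I₃ = I₂ · cos²(60°) = 6800 · 0.25 = 1700 lux.
I₄ = I₃ · cos²(45°) = 1700 · 0.5 = 849.9 lux.
That is 3.881% of the incident intensity.

≈ 3.88%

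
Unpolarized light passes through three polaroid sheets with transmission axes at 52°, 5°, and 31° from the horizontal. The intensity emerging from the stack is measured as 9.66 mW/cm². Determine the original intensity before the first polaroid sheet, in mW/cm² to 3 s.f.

Unpolarized light through the first polarizer → I₁ = ½ I₀, now polarized at 52°.
I₂ = I₁ cos²(5° − 52°) = 0.5 I₀ · cos²(47°) = 0.2326 I₀.
I₃ = I₂ cos²(31° − 5°) = 0.2326 I₀ · cos²(26°) = 0.1879 I₀.
So 9.66 mW/cm² = 0.1879 I₀, giving I₀ = 9.66/0.1879 = 51.42 mW/cm².

I₀ ≈ 51.4 mW/cm²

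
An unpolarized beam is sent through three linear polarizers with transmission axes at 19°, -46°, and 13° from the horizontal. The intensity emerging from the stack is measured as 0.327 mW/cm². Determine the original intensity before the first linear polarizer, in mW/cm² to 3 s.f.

I₀ ≈ 13.8 mW/cm²

Unpolarized light through the first polarizer → I₁ = ½ I₀, now polarized at 19°.
I₂ = I₁ cos²(-46° − 19°) = 0.5 I₀ · cos²(65°) = 0.0893 I₀.
I₃ = I₂ cos²(13° + 46°) = 0.0893 I₀ · cos²(59°) = 0.02369 I₀.
So 0.327 mW/cm² = 0.02369 I₀, giving I₀ = 0.327/0.02369 = 13.8 mW/cm².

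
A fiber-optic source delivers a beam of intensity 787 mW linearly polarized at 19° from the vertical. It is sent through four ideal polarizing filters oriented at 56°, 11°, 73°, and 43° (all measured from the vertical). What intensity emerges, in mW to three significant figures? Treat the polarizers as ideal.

I₁ = 787 mW · cos²(37°) = 502 mW.
I₂ = I₁ · cos²(45°) = 502 · 0.5 = 251 mW.
I₃ = I₂ · cos²(62°) = 251 · 0.2204 = 55.32 mW.
I₄ = I₃ · cos²(30°) = 55.32 · 0.75 = 41.49 mW.

I ≈ 41.5 mW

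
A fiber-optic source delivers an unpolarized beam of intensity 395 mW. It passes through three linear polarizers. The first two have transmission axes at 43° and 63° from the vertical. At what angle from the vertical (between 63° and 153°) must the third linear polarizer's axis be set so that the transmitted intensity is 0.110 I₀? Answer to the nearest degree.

θ ≈ 123°

Unpolarized light through the first polarizer → I₁ = ½ I₀, now polarized at 43°.
I₂ = I₁ cos²(63° − 43°) = 0.5 I₀ · cos²(20°) = 0.4415 I₀.
Need I₃/I₀ = 0.11, so cos²(θ − 63°) = 0.11 / 0.4415 = 0.2491.
θ − 63° = arccos(√0.2491) = 60.1°, giving θ ≈ 63 + 60.1 = 123.1°.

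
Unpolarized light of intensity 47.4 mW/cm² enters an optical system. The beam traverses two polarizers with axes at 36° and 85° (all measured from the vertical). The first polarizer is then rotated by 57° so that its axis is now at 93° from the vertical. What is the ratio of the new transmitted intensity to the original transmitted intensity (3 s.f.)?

I_new/I_old ≈ 2.28

Before rotation:
Unpolarized light through the first polarizer → I₁ = ½ I₀, now polarized at 36°.
I₂ = I₁ cos²(85° − 36°) = 0.5 I₀ · cos²(49°) = 0.2152 I₀.
After rotation:
Unpolarized light through the first polarizer → I₁ = ½ I₀, now polarized at 93°.
I₂ = I₁ cos²(85° − 93°) = 0.5 I₀ · cos²(8°) = 0.4903 I₀.
Ratio = 0.4903 / 0.2152 = 2.278.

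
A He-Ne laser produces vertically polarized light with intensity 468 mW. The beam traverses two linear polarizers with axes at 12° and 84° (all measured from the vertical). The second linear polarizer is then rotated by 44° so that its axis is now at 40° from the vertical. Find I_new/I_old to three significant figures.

Before rotation:
By Malus's law, I₁ = I₀ cos²(12° − 0°) = I₀ cos²(12°) = 0.9568 I₀.
I₂ = I₁ cos²(84° − 12°) = 0.9568 I₀ · cos²(72°) = 0.09136 I₀.
After rotation:
I₁ = I₀ cos²(12° − 0°) = I₀ cos²(12°) = 0.9568 I₀.
I₂ = I₁ cos²(40° − 12°) = 0.9568 I₀ · cos²(28°) = 0.7459 I₀.
Ratio = 0.7459 / 0.09136 = 8.164.

I_new/I_old ≈ 8.16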